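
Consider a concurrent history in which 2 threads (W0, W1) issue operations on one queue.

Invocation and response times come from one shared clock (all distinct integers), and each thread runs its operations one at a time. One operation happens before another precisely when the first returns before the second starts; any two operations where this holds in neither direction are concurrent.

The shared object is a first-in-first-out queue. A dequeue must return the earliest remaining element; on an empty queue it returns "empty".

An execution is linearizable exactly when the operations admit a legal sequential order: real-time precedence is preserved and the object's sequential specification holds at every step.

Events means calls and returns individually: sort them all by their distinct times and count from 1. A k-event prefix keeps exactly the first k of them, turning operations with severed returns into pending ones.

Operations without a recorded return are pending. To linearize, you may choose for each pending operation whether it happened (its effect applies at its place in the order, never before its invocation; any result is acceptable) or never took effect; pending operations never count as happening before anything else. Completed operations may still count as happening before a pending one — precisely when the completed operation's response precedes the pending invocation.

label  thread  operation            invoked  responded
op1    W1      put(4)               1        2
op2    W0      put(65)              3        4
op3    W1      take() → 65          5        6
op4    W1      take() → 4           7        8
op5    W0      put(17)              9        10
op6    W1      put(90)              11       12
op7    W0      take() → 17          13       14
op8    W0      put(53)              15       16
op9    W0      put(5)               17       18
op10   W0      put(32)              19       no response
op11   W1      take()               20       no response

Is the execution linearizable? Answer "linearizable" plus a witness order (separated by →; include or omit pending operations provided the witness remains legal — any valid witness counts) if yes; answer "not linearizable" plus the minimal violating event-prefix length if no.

prefix check: 1..5 passes, 1..6 fails once op3's time-6 response joins
exhaustive check: the 3 completed queue ops admit one real-time order; illegal
take op1, op2, op3: step 3 already fails, because op3 take() → 65 cannot occur there

not linearizable — minimal violating prefix: 6 events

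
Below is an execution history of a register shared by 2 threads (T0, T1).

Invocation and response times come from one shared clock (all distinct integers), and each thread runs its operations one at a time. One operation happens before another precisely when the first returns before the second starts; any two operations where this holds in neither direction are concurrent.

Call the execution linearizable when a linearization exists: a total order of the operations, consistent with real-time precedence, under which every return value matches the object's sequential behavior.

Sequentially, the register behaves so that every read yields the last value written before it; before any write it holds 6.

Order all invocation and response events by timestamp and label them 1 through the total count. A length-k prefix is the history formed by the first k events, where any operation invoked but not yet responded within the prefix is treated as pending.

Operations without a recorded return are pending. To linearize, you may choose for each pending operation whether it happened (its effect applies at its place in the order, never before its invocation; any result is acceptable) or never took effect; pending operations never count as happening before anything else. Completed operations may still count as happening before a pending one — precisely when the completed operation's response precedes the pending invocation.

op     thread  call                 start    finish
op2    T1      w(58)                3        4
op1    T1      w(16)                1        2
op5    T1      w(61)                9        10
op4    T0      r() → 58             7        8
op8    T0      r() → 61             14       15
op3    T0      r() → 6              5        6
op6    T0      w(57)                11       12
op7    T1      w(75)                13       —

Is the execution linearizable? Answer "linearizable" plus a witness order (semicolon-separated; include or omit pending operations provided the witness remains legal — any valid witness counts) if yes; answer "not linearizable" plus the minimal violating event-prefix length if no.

prefix check: 1..5 passes, 1..6 fails once op3's time-6 response joins
one real-time candidate order over the 3 completed operations — the register replay rejects it
sample order op1, op2, op3 stalls at step 3 — op3 r() → 6 has no legal effect

not linearizable — minimal violating prefix: 6 events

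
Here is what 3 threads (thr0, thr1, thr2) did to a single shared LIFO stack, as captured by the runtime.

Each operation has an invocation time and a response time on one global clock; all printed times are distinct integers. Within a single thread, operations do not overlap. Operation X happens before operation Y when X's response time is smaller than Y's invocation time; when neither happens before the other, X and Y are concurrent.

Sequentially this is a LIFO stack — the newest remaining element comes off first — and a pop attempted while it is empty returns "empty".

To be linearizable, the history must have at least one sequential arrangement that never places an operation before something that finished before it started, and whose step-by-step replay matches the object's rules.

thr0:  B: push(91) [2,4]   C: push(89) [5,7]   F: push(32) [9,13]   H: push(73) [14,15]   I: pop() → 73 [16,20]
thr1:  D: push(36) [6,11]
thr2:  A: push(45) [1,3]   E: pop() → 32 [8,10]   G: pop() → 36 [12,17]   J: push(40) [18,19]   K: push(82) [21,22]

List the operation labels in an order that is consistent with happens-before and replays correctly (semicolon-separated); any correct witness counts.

A; B; C; D; F; E; G; H; I; J; K

1. A push(45), leaving stack <45>
2. B push(91), leaving stack <45,91>
3. C push(89), leaving stack <45,91,89>
4. D push(36), leaving stack <45,91,89,36>
5. F push(32), leaving stack <45,91,89,36,32>
6. E pop() → 32, leaving stack <45,91,89,36>
7. G pop() → 36, leaving stack <45,91,89>
8. H push(73), leaving stack <45,91,89,73>
9. I pop() → 73, leaving stack <45,91,89>
10. J push(40), leaving stack <45,91,89,40>
11. K push(82), leaving stack <45,91,89,40,82>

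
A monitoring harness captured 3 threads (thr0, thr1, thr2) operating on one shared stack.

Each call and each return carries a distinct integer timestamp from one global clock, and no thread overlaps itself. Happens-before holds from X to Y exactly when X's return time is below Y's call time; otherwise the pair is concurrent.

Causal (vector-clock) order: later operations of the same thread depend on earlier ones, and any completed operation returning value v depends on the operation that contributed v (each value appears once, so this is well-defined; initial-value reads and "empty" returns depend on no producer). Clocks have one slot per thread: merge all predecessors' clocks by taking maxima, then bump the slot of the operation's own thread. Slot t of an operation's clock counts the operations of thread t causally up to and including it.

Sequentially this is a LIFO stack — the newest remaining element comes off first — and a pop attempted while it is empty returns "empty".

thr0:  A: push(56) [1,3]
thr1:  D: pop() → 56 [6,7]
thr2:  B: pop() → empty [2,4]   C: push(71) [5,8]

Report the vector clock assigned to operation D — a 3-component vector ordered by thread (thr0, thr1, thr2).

(1, 1, 0)

VC(B, invoked at 2): no causal predecessors; +1 on thr2 → (0, 0, 1)
VC(A, invoked at 1): no causal predecessors; +1 on thr0 → (1, 0, 0)
C (invocation 5): componentwise max over VC(B)=(0, 0, 1), +1 at thr2, giving (0, 0, 2)
D (invocation 6): componentwise max over VC(A)=(1, 0, 0), +1 at thr1, giving (1, 1, 0)
target: VC(D) = (1, 1, 0)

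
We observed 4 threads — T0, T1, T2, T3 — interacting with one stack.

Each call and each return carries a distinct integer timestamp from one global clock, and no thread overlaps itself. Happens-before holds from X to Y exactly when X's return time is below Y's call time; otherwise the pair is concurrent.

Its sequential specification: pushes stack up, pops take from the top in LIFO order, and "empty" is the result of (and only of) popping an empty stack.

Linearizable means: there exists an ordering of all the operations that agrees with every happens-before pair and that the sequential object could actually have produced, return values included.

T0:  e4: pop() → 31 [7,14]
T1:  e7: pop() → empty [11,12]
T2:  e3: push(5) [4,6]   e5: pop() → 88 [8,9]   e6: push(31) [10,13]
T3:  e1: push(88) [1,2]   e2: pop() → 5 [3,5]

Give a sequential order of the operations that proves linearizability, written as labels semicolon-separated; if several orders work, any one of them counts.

e1; e3; e2; e5; e6; e4; e7

1. e1 push(88), leaving stack <88>
2. e3 push(5), leaving stack <88,5>
3. e2 pop() → 5, leaving stack <88>
4. e5 pop() → 88, leaving stack <>
5. e6 push(31), leaving stack <31>
6. e4 pop() → 31, leaving stack <>
7. e7 pop() → empty, leaving stack <>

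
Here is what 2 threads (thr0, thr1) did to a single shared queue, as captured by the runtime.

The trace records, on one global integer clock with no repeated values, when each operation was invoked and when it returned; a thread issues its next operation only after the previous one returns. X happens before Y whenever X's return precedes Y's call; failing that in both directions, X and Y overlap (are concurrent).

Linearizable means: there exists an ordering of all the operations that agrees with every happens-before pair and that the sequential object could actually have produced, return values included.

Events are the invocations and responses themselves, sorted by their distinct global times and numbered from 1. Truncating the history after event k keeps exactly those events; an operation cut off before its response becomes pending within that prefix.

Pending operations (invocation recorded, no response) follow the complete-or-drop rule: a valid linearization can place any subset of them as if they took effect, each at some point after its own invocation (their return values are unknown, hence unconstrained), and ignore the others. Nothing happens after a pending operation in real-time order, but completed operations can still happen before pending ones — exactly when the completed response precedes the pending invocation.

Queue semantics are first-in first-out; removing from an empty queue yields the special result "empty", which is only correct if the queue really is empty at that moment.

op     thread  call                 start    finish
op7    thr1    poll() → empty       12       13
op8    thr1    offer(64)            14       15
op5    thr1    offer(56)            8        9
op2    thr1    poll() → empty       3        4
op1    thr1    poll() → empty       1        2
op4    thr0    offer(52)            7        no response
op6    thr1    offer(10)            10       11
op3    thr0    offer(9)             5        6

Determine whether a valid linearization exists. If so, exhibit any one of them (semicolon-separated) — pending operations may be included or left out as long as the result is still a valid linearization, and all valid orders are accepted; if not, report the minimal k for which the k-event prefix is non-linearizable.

not linearizable — minimal violating prefix: 13 events

cut after 12 events: linearizable; cut after 13 events (op7 responds, time 13): not linearizable
the completed operations (6 total) allow one real-time order; the queue replay rejects it
every completion of the 1 pending operation (op4) was checked; none linearizes
one such order, op1, op2, op3, op5, op6, op7 (pending dropped), breaks at step 6 where op7 poll() → empty is illegal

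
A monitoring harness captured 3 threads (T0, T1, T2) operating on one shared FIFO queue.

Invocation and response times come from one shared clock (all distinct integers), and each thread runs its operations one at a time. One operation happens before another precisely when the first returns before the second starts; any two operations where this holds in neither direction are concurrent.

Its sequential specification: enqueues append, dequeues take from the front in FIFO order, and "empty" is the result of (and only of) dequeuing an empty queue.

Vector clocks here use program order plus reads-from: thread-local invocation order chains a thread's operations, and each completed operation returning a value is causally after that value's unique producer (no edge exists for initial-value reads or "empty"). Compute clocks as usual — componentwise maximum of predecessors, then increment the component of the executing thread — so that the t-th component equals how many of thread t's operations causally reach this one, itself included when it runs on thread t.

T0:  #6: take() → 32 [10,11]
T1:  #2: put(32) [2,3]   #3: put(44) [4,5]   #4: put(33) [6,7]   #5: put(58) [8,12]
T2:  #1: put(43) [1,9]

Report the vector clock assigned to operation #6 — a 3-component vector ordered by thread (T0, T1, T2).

#1, invoked 1, has no incoming edges; only T2's bump applies → (0, 0, 1)
#2, invoked 2, has no incoming edges; only T1's bump applies → (0, 1, 0)
#3 (invocation 4): componentwise max over VC(#2)=(0, 1, 0), +1 at T1, giving (0, 2, 0)
#6 (invocation 10): componentwise max over VC(#2)=(0, 1, 0), +1 at T0, giving (1, 1, 0)
#4 (invocation 6): componentwise max over VC(#3)=(0, 2, 0), +1 at T1, giving (0, 3, 0)
#5 (invocation 8): componentwise max over VC(#4)=(0, 3, 0), +1 at T1, giving (0, 4, 0)
target: VC(#6) = (1, 1, 0)

(1, 1, 0)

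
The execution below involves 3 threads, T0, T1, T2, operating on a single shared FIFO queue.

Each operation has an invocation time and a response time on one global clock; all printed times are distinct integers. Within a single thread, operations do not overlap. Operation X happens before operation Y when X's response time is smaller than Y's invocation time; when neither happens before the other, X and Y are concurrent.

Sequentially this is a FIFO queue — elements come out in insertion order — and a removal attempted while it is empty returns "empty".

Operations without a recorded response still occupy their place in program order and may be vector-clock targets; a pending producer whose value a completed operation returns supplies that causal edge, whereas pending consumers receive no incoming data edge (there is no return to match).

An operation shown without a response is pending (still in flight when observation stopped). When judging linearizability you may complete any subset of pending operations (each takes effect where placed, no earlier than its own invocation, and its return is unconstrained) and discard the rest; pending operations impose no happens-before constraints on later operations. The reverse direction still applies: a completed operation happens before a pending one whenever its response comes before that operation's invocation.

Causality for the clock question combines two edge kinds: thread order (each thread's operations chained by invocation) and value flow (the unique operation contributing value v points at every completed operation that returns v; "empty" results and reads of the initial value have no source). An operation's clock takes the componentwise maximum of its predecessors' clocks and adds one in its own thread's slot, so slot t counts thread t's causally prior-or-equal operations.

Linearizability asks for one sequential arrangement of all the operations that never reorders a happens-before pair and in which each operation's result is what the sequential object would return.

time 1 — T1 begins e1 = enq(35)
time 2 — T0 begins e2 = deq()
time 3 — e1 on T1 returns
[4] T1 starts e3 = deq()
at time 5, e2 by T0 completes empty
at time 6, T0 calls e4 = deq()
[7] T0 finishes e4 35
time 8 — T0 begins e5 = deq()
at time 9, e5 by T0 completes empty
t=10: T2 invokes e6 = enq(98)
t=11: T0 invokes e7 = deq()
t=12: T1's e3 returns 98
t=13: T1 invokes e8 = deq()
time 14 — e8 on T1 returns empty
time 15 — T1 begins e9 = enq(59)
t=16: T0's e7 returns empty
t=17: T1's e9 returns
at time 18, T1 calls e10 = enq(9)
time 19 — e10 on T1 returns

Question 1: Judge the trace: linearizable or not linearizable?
linearizable

one valid linearization: e2, e1, e4, e5, e6, e3, e7, e8, e9, e10
1. e2 deq() → empty, leaving queue <>
2. e1 enq(35), leaving queue <35>
3. e4 deq() → 35, leaving queue <>
4. e5 deq() → empty, leaving queue <>
5. e6 enq(98) (pending, included), leaving queue <98>
6. e3 deq() → 98, leaving queue <>
7. e7 deq() → empty, leaving queue <>
8. e8 deq() → empty, leaving queue <>
9. e9 enq(59), leaving queue <59>
10. e10 enq(9), leaving queue <59,9>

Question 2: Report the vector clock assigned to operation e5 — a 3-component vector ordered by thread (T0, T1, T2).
Answer: (3, 1, 0)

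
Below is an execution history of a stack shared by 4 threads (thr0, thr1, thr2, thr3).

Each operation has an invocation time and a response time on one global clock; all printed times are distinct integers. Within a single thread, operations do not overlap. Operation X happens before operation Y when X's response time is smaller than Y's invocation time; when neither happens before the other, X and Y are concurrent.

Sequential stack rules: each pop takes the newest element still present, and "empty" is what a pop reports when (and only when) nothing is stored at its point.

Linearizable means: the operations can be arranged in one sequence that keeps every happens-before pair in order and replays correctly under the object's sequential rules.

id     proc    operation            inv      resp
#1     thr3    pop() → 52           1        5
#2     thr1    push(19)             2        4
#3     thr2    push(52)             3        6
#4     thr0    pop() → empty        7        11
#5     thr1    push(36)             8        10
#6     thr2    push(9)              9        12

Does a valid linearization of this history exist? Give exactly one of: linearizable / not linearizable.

prefix check: 1..10 passes, 1..11 fails once #4's time-11 response joins
the 5 completed operations admit 12 real-time orders; each fails the stack replay
no completion choice of the 1 pending operation (#6) rescues it — every subset was tried
sample order #1, #2, #3, #4, #5 (pending dropped) stalls at step 1 — #1 pop() → 52 has no legal effect
sample order #1, #2, #3, #5, #4 (pending dropped) stalls at step 1 — #1 pop() → 52 has no legal effect

not linearizable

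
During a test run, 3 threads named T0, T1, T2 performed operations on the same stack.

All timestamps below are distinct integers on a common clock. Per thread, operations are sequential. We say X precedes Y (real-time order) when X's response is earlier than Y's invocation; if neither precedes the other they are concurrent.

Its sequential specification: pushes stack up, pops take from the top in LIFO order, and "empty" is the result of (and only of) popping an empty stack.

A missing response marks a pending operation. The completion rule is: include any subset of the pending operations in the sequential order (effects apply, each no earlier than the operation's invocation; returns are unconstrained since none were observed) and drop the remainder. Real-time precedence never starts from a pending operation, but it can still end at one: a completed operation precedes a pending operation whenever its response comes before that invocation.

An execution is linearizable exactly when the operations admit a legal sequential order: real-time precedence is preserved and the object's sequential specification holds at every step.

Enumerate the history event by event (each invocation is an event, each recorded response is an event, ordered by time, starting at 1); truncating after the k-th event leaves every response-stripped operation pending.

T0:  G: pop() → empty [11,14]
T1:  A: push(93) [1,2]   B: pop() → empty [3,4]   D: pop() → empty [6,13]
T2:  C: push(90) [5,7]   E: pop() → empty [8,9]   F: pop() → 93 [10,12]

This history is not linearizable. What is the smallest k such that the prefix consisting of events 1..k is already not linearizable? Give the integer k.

4

events 1..3 are linearizable; a witness order is A:
1. A push(93), leaving stack <93>
once event 4 joins (B's response, time 4), exhaustive search finds no witness
one such order, A, B, breaks at step 2 where B pop() → empty is illegal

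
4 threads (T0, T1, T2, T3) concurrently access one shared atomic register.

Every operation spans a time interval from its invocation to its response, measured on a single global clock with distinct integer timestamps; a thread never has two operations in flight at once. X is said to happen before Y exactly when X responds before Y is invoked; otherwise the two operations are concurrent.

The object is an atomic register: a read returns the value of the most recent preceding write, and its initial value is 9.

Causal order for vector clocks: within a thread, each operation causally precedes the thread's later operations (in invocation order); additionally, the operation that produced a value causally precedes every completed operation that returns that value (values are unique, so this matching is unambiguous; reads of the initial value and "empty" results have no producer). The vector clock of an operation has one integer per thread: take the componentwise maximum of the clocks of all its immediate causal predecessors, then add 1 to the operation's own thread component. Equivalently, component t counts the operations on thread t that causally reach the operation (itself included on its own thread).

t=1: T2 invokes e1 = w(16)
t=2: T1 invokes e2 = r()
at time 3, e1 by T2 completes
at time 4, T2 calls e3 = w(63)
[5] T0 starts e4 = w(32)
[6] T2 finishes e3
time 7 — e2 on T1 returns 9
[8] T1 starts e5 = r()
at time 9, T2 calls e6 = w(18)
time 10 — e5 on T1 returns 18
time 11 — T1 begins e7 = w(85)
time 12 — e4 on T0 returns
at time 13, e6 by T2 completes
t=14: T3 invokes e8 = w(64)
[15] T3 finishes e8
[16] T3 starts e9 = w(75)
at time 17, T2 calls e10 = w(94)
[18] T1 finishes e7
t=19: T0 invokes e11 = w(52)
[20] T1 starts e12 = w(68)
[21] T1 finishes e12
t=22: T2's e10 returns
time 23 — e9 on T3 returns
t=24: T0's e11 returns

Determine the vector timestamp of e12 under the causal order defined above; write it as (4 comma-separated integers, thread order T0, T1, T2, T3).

(0, 4, 3, 0)

VC(e8, invoked at 14): no causal predecessors; +1 on T3 → (0, 0, 0, 1)
VC(e1, invoked at 1): no causal predecessors; +1 on T2 → (0, 0, 1, 0)
VC(e2, invoked at 2): no causal predecessors; +1 on T1 → (0, 1, 0, 0)
VC(e4, invoked at 5): no causal predecessors; +1 on T0 → (1, 0, 0, 0)
e9, invoked 16, takes VC(e8)=(0, 0, 0, 1) under max, adds 1 for T3 → (0, 0, 0, 2)
e3, invoked 4, takes VC(e1)=(0, 0, 1, 0) under max, adds 1 for T2 → (0, 0, 2, 0)
e11, invoked 19, takes VC(e4)=(1, 0, 0, 0) under max, adds 1 for T0 → (2, 0, 0, 0)
e6, invoked 9, takes VC(e3)=(0, 0, 2, 0) under max, adds 1 for T2 → (0, 0, 3, 0)
e10, invoked 17, takes VC(e6)=(0, 0, 3, 0) under max, adds 1 for T2 → (0, 0, 4, 0)
e5, invoked 8, takes VC(e2)=(0, 1, 0, 0), VC(e6)=(0, 0, 3, 0) under max, adds 1 for T1 → (0, 2, 3, 0)
e7, invoked 11, takes VC(e5)=(0, 2, 3, 0) under max, adds 1 for T1 → (0, 3, 3, 0)
e12, invoked 20, takes VC(e7)=(0, 3, 3, 0) under max, adds 1 for T1 → (0, 4, 3, 0)
target: VC(e12) = (0, 4, 3, 0)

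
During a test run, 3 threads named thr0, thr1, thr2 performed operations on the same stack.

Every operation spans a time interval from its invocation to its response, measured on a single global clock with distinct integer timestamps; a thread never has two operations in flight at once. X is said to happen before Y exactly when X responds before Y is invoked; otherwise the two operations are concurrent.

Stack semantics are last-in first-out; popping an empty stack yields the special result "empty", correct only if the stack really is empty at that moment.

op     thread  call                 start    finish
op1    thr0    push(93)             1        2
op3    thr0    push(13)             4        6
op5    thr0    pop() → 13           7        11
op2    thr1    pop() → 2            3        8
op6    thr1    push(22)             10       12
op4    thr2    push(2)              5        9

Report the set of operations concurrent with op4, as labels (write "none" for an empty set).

op4 spans [5,9]; an op avoiding the whole window 5..9 is ordered, any other is concurrent
op1 [1,2]: before
op2 [3,8]: concurrent
op3 [4,6]: concurrent
op5 [7,11]: concurrent
op6 [10,12]: after

op2, op3, op5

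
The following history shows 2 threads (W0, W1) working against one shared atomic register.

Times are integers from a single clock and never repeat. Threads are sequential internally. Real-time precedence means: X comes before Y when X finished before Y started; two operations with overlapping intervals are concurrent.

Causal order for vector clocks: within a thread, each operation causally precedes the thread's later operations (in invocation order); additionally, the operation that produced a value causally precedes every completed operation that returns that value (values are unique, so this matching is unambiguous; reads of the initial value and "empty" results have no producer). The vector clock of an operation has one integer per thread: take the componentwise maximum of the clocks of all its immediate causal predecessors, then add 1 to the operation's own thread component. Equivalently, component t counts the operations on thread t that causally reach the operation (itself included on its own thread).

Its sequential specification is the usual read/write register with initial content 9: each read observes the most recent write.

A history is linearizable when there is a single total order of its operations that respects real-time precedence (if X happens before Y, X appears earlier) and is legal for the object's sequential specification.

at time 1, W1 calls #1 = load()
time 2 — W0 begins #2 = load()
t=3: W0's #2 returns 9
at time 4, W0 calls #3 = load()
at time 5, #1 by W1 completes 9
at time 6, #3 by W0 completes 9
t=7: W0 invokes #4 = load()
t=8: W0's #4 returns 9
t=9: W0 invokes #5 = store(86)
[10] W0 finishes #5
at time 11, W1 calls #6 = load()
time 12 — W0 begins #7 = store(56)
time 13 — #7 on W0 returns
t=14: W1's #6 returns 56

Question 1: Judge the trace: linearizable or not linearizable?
witness order: #1, #2, #3, #4, #5, #7, #6
1. #1 load() → 9, leaving value 9
2. #2 load() → 9, leaving value 9
3. #3 load() → 9, leaving value 9
4. #4 load() → 9, leaving value 9
5. #5 store(86), leaving value 86
6. #7 store(56), leaving value 56
7. #6 load() → 56, leaving value 56

linearizable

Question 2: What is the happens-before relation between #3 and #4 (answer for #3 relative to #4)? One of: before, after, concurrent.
#3 spans [4,6], #4 spans [7,8]
resp(#3)=6 < inv(#4)=7

before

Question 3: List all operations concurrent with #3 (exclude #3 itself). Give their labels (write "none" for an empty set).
concurrent with #3 ([4,6]): every op whose interval crosses 4..6
#1 [1,5]: concurrent
#2 [2,3]: before
#4 [7,8]: after
#5 [9,10]: after
#6 [11,14]: after
#7 [12,13]: after

#1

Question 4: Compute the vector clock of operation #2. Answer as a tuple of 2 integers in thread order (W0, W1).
#1 (invocation 1): nothing precedes it; W1's component alone gives (0, 1)
#2 (invocation 2): nothing precedes it; W0's component alone gives (1, 0)
from VC(#2)=(1, 0), #3 (invoked 4) maxes components and bumps W0 → (2, 0)
from VC(#3)=(2, 0), #4 (invoked 7) maxes components and bumps W0 → (3, 0)
from VC(#4)=(3, 0), #5 (invoked 9) maxes components and bumps W0 → (4, 0)
from VC(#5)=(4, 0), #7 (invoked 12) maxes components and bumps W0 → (5, 0)
from VC(#1)=(0, 1), VC(#7)=(5, 0), #6 (invoked 11) maxes components and bumps W1 → (5, 2)
target: VC(#2) = (1, 0)

(1, 0)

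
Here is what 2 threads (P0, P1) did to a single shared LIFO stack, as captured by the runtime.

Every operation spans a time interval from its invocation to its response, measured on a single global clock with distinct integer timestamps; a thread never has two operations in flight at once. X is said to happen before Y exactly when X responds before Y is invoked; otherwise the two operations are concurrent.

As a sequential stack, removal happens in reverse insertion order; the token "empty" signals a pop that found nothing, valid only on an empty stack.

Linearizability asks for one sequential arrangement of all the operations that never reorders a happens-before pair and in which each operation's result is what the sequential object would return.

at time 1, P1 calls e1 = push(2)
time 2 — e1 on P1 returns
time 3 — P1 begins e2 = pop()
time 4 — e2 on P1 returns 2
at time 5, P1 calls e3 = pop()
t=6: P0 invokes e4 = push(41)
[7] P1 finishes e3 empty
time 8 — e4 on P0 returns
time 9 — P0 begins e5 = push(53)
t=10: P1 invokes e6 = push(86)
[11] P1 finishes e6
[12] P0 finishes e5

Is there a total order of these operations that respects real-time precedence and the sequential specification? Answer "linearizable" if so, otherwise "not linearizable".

witness order: e1, e2, e3, e4, e5, e6
after step 1 (e1 push(2)): stack <2>
after step 2 (e2 pop() → 2): stack <>
after step 3 (e3 pop() → empty): stack <>
after step 4 (e4 push(41)): stack <41>
after step 5 (e5 push(53)): stack <41,53>
after step 6 (e6 push(86)): stack <41,53,86>

linearizable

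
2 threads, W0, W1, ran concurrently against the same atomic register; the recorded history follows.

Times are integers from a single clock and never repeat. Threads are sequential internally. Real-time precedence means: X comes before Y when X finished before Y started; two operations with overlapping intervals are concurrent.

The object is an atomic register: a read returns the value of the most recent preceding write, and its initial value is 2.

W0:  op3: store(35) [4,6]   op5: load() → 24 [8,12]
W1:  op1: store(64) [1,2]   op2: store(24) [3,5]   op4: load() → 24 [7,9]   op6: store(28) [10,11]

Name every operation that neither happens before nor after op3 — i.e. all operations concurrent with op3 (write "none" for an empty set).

op3 spans [4,6]: anything still running between times 4 and 6 counts as concurrent
op1 [1,2]: before
op2 [3,5]: concurrent
op4 [7,9]: after
op5 [8,12]: after
op6 [10,11]: after

op2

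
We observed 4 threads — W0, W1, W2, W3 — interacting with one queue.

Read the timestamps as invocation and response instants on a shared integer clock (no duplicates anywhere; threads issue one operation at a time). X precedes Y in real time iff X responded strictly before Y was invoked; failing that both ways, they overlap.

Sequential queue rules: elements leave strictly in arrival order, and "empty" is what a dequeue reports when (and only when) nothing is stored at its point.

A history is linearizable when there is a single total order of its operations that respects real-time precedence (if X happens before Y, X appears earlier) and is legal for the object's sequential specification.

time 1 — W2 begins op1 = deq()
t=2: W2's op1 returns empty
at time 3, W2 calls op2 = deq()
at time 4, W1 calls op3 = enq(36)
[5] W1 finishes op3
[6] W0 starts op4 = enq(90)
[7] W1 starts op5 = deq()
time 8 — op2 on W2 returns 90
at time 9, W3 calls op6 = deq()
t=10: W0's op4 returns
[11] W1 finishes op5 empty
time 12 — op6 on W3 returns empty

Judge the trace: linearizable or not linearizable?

prefix check: 1..10 passes, 1..11 fails once op5's time-11 response joins
5 completed operations, 8 real-time-consistent orders — every queue replay fails
include/drop combinations of the 1 pending operation (op6) were all tried; none helps
sample order op1, op2, op3, op4, op5 (pending dropped) stalls at step 2 — op2 deq() → 90 has no legal effect
sample order op1, op2, op3, op5, op4 (pending dropped) stalls at step 2 — op2 deq() → 90 has no legal effect

not linearizable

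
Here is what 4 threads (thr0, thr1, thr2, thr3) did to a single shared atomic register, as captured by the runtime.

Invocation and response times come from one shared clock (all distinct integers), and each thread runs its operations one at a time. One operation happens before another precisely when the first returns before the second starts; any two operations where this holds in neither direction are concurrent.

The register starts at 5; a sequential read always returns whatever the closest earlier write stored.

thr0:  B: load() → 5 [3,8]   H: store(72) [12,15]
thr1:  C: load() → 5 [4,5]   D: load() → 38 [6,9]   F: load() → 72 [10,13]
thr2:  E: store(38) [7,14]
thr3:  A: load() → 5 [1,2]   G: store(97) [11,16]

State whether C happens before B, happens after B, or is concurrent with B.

C spans [4,5], B spans [3,8]
the intervals overlap in both directions

concurrent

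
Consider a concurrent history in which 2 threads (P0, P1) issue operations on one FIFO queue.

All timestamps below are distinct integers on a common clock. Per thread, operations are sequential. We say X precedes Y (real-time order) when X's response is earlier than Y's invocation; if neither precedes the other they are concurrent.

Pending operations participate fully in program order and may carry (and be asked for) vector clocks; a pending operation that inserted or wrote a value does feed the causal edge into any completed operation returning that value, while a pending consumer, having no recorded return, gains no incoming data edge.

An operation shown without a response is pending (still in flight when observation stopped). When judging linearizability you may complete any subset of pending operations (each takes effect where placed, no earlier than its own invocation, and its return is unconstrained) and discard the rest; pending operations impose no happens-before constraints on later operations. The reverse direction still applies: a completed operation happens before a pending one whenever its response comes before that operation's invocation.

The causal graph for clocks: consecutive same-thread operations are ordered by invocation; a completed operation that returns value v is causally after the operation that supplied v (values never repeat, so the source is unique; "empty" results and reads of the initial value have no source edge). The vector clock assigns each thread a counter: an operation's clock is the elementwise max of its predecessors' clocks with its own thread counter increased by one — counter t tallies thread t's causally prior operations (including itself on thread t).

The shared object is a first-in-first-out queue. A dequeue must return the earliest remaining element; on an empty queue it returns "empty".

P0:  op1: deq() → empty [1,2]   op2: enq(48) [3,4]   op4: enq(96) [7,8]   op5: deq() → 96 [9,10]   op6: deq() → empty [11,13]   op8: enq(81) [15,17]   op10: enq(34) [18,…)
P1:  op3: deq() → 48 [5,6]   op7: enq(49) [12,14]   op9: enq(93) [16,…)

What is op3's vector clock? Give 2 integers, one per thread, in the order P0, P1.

(2, 1)

op1, invoked 1, has no incoming edges; only P0's bump applies → (1, 0)
op2, invoked 3, takes VC(op1)=(1, 0) under max, adds 1 for P0 → (2, 0)
op3, invoked 5, takes VC(op2)=(2, 0) under max, adds 1 for P1 → (2, 1)
op4, invoked 7, takes VC(op2)=(2, 0) under max, adds 1 for P0 → (3, 0)
op7, invoked 12, takes VC(op3)=(2, 1) under max, adds 1 for P1 → (2, 2)
op5, invoked 9, takes VC(op4)=(3, 0) under max, adds 1 for P0 → (4, 0)
op9, invoked 16, takes VC(op7)=(2, 2) under max, adds 1 for P1 → (2, 3)
op6, invoked 11, takes VC(op5)=(4, 0) under max, adds 1 for P0 → (5, 0)
op8, invoked 15, takes VC(op6)=(5, 0) under max, adds 1 for P0 → (6, 0)
op10, invoked 18, takes VC(op8)=(6, 0) under max, adds 1 for P0 → (7, 0)
target: VC(op3) = (2, 1)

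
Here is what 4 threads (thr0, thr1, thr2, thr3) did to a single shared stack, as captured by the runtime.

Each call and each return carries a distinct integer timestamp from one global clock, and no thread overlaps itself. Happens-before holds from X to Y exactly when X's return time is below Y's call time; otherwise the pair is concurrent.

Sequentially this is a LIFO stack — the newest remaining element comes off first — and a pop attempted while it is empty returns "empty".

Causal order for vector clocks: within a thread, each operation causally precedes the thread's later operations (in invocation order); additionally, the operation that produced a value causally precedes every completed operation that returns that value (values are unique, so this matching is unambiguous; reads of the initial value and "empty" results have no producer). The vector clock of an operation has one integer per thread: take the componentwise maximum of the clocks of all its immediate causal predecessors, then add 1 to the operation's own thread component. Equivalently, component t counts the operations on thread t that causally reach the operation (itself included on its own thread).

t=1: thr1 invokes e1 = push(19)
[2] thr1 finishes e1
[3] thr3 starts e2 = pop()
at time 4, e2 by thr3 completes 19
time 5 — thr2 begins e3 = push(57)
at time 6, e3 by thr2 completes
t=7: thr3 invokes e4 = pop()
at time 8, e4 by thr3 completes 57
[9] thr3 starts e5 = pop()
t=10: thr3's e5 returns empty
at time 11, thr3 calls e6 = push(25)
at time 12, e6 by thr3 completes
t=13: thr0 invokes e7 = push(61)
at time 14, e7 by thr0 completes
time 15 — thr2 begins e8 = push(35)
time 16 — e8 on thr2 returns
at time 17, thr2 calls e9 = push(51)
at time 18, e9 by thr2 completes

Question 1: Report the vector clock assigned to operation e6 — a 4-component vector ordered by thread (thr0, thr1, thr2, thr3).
VC(e3, invoked at 5): no causal predecessors; +1 on thr2 → (0, 0, 1, 0)
VC(e1, invoked at 1): no causal predecessors; +1 on thr1 → (0, 1, 0, 0)
VC(e7, invoked at 13): no causal predecessors; +1 on thr0 → (1, 0, 0, 0)
from VC(e3)=(0, 0, 1, 0), e8 (invoked 15) maxes components and bumps thr2 → (0, 0, 2, 0)
from VC(e1)=(0, 1, 0, 0), e2 (invoked 3) maxes components and bumps thr3 → (0, 1, 0, 1)
from VC(e8)=(0, 0, 2, 0), e9 (invoked 17) maxes components and bumps thr2 → (0, 0, 3, 0)
from VC(e2)=(0, 1, 0, 1), VC(e3)=(0, 0, 1, 0), e4 (invoked 7) maxes components and bumps thr3 → (0, 1, 1, 2)
from VC(e4)=(0, 1, 1, 2), e5 (invoked 9) maxes components and bumps thr3 → (0, 1, 1, 3)
from VC(e5)=(0, 1, 1, 3), e6 (invoked 11) maxes components and bumps thr3 → (0, 1, 1, 4)
target: VC(e6) = (0, 1, 1, 4)

(0, 1, 1, 4)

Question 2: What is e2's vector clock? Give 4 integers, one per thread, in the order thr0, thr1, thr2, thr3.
e3 (invocation 5): nothing precedes it; thr2's component alone gives (0, 0, 1, 0)
e1 (invocation 1): nothing precedes it; thr1's component alone gives (0, 1, 0, 0)
e7 (invocation 13): nothing precedes it; thr0's component alone gives (1, 0, 0, 0)
invoked at 15, e8 merges VC(e3)=(0, 0, 1, 0) and bumps thr2's slot → (0, 0, 2, 0)
invoked at 3, e2 merges VC(e1)=(0, 1, 0, 0) and bumps thr3's slot → (0, 1, 0, 1)
invoked at 17, e9 merges VC(e8)=(0, 0, 2, 0) and bumps thr2's slot → (0, 0, 3, 0)
invoked at 7, e4 merges VC(e2)=(0, 1, 0, 1), VC(e3)=(0, 0, 1, 0) and bumps thr3's slot → (0, 1, 1, 2)
invoked at 9, e5 merges VC(e4)=(0, 1, 1, 2) and bumps thr3's slot → (0, 1, 1, 3)
invoked at 11, e6 merges VC(e5)=(0, 1, 1, 3) and bumps thr3's slot → (0, 1, 1, 4)
target: VC(e2) = (0, 1, 0, 1)

(0, 1, 0, 1)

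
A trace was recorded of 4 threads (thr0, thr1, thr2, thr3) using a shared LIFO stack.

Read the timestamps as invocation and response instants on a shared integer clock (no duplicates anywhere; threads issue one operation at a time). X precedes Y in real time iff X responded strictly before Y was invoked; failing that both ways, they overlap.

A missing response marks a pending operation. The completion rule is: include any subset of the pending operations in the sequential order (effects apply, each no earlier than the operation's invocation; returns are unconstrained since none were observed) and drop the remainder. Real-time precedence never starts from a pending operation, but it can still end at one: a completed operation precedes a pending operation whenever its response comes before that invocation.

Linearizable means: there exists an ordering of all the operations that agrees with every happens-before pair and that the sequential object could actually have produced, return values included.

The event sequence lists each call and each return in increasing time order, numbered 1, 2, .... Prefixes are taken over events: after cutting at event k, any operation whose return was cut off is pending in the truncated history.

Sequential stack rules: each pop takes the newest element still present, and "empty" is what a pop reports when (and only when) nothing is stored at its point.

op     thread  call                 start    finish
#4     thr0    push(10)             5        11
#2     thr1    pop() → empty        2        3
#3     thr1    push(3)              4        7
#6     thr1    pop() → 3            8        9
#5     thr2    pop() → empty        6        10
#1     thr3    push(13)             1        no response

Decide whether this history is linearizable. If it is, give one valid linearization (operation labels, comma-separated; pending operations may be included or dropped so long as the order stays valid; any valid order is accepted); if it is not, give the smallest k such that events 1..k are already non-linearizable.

after step 1 (#2 pop() → empty): stack <>
after step 2 (#3 push(3)): stack <3>
after step 3 (#6 pop() → 3): stack <>
after step 4 (#5 pop() → empty): stack <>
after step 5 (#1 push(13) (pending, included)): stack <13>
after step 6 (#4 push(10)): stack <13,10>

linearizable — witness: #2, #3, #6, #5, #1, #4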